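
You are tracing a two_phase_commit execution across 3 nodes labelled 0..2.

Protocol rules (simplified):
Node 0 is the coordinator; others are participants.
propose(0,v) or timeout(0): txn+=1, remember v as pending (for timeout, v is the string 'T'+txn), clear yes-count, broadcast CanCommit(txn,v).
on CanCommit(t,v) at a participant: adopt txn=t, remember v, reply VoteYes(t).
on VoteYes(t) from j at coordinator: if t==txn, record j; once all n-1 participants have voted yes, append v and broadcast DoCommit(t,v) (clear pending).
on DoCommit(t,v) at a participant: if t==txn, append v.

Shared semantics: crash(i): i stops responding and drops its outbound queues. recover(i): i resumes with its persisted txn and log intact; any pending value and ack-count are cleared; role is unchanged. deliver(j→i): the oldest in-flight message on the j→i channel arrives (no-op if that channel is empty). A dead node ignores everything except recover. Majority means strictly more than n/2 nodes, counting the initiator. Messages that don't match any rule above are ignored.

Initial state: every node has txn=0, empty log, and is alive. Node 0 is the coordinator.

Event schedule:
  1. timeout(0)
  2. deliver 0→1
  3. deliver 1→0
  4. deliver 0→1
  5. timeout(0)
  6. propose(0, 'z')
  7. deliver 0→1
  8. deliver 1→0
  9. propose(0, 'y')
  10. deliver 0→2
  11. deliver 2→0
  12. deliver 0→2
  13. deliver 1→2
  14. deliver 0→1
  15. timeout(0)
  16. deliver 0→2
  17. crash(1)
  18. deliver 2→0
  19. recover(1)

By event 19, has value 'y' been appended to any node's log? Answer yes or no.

[1] timeout(0) → N0(coor t1 [-])
[2] deliver 0→1 → N1(part t1 [-])
[3] deliver 1→0 → ∅
[4] deliver 0→1 → ∅
[5] timeout(0) → N0(coor t2 [-])
[6] propose(0,'z') → N0(coor t3 [-])
[7] deliver 0→1 → N1(part t2 [-])
[8] deliver 1→0 → ∅
[9] propose(0,'y') → N0(coor t4 [-])
[10] deliver 0→2 → N2(part t1 [-])
[11] deliver 2→0 → ∅
[12] deliver 0→2 → N2(part t2 [-])
[13] deliver 1→2 → ∅
[14] deliver 0→1 → N1(part t3 [-])
[15] timeout(0) → N0(coor t5 [-])
[16] deliver 0→2 → N2(part t3 [-])
[17] crash(1) → N1(✗part t3 [-])
[18] deliver 2→0 → ∅
[19] recover(1) → N1(part t3 [-])

no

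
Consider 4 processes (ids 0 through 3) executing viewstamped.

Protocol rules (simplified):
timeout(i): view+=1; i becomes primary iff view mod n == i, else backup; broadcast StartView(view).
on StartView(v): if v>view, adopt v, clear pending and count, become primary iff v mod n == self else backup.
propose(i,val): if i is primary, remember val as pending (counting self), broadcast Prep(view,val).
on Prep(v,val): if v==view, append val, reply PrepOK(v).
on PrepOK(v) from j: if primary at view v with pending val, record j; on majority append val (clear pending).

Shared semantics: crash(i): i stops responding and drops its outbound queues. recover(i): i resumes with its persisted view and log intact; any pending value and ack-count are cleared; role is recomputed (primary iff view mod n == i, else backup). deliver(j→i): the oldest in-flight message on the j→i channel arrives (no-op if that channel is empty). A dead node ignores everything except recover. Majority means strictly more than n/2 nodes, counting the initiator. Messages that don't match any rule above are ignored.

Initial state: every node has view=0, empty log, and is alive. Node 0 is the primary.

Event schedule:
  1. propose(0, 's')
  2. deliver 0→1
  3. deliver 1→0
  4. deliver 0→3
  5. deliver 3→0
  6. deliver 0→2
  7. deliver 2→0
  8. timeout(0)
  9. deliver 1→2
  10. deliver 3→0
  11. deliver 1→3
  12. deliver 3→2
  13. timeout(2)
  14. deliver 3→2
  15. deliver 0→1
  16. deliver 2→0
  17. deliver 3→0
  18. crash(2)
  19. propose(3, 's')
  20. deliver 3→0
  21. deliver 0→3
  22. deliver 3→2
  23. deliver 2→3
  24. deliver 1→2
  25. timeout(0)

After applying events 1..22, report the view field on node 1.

step 1 propose(0,'s'): —
step 2 deliver 0→1: 1={back,v=0,log=s}
step 3 deliver 1→0: —
step 4 deliver 0→3: 3={back,v=0,log=s}
step 5 deliver 3→0: 0={prim,v=0,log=s}
step 6 deliver 0→2: 2={back,v=0,log=s}
step 7 deliver 2→0: —
step 8 timeout(0): 0={back,v=1,log=s}
step 9 deliver 1→2: —
step 10 deliver 3→0: —
step 11 deliver 1→3: —
step 12 deliver 3→2: —
step 13 timeout(2): 2={back,v=1,log=s}
step 14 deliver 3→2: —
step 15 deliver 0→1: 1={prim,v=1,log=s}
step 16 deliver 2→0: —
step 17 deliver 3→0: —
step 18 crash(2): 2={✗back,v=1,log=s}
step 19 propose(3,'s'): —
step 20 deliver 3→0: —
step 21 deliver 0→3: 3={back,v=1,log=s}
step 22 deliver 3→2: —

1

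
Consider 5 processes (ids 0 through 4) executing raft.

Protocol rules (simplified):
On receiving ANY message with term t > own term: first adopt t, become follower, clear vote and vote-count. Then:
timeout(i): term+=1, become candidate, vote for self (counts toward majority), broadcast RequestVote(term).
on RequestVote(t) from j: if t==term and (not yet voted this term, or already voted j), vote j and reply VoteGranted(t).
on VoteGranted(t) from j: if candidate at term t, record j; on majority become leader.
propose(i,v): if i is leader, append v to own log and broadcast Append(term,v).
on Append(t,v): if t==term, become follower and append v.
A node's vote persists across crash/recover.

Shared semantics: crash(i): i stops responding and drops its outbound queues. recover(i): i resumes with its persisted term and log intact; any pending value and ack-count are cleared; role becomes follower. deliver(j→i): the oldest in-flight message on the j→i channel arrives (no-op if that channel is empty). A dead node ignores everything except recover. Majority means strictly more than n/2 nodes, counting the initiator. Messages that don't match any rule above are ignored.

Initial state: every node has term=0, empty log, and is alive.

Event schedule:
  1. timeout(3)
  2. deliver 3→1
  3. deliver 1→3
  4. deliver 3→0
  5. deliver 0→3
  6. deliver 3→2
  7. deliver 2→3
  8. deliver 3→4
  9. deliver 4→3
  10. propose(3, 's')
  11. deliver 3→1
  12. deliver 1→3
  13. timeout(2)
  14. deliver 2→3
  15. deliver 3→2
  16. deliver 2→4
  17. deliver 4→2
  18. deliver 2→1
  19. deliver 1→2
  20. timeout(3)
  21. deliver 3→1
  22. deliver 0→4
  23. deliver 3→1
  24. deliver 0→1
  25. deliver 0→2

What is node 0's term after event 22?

step 1 timeout(3): 3={cand,t=1,log=-}
step 2 deliver 3→1: 1={foll,t=1,log=-}
step 3 deliver 1→3: —
step 4 deliver 3→0: 0={foll,t=1,log=-}
step 5 deliver 0→3: 3={lead,t=1,log=-}
step 6 deliver 3→2: 2={foll,t=1,log=-}
step 7 deliver 2→3: —
step 8 deliver 3→4: 4={foll,t=1,log=-}
step 9 deliver 4→3: —
step 10 propose(3,'s'): 3={lead,t=1,log=s}
step 11 deliver 3→1: 1={foll,t=1,log=s}
step 12 deliver 1→3: —
step 13 timeout(2): 2={cand,t=2,log=-}
step 14 deliver 2→3: 3={foll,t=2,log=s}
step 15 deliver 3→2: —
step 16 deliver 2→4: 4={foll,t=2,log=-}
step 17 deliver 4→2: —
step 18 deliver 2→1: 1={foll,t=2,log=s}
step 19 deliver 1→2: 2={lead,t=2,log=-}
step 20 timeout(3): 3={cand,t=3,log=s}
step 21 deliver 3→1: 1={foll,t=3,log=s}
step 22 deliver 0→4: —

1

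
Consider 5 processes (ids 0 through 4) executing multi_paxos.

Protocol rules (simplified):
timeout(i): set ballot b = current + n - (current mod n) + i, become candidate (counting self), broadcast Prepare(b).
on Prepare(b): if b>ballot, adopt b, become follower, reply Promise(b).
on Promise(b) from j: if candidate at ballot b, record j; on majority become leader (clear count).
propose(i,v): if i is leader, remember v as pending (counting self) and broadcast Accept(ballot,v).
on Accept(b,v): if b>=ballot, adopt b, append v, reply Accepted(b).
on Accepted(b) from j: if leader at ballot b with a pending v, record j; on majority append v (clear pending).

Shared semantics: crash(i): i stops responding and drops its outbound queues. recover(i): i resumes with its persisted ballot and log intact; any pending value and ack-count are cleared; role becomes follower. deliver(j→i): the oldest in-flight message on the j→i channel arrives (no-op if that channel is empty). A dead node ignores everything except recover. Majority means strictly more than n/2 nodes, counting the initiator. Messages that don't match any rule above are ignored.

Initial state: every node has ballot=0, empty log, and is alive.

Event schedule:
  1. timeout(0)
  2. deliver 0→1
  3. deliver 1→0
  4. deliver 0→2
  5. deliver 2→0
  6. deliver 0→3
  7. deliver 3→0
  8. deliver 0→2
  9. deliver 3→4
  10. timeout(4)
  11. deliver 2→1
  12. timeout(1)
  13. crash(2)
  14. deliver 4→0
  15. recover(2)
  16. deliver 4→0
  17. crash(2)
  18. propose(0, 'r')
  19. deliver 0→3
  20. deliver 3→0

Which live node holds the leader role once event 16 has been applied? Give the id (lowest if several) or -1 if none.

-1

e1 timeout(0): 0[cand,b=5,-]
e2 deliver 0→1: 1[foll,b=5,-]
e3 deliver 1→0: ·
e4 deliver 0→2: 2[foll,b=5,-]
e5 deliver 2→0: 0[lead,b=5,-]
e6 deliver 0→3: 3[foll,b=5,-]
e7 deliver 3→0: ·
e8 deliver 0→2: ·
e9 deliver 3→4: ·
e10 timeout(4): 4[cand,b=9,-]
e11 deliver 2→1: ·
e12 timeout(1): 1[cand,b=11,-]
e13 crash(2): 2[✗foll,b=5,-]
e14 deliver 4→0: 0[foll,b=9,-]
e15 recover(2): 2[foll,b=5,-]
e16 deliver 4→0: ·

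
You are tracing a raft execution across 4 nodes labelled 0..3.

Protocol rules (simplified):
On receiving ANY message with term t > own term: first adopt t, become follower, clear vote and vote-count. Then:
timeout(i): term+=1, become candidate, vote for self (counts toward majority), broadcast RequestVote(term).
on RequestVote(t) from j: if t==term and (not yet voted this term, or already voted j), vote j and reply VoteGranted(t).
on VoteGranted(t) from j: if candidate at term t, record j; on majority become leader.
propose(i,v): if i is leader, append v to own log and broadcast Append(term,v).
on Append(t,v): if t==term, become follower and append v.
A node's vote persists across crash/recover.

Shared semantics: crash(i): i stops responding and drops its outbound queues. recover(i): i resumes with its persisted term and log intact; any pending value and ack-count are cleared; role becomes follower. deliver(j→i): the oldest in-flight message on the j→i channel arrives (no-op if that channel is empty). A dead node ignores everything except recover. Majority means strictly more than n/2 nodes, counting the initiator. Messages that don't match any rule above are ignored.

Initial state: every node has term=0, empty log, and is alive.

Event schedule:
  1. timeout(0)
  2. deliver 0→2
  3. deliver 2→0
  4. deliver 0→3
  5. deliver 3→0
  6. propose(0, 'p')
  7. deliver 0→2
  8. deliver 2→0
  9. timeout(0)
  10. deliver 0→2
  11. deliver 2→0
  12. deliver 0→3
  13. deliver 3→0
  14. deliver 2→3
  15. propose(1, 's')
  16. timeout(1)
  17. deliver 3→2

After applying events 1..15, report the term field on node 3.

1. timeout(0):  <0:cand t1 ->
2. deliver 0→2:  <2:foll t1 ->
3. deliver 2→0:  nop
4. deliver 0→3:  <3:foll t1 ->
5. deliver 3→0:  <0:lead t1 ->
6. propose(0,'p'):  <0:lead t1 p>
7. deliver 0→2:  <2:foll t1 p>
8. deliver 2→0:  nop
9. timeout(0):  <0:cand t2 p>
10. deliver 0→2:  <2:foll t2 p>
11. deliver 2→0:  nop
12. deliver 0→3:  <3:foll t1 p>
13. deliver 3→0:  nop
14. deliver 2→3:  nop
15. propose(1,'s'):  nop

1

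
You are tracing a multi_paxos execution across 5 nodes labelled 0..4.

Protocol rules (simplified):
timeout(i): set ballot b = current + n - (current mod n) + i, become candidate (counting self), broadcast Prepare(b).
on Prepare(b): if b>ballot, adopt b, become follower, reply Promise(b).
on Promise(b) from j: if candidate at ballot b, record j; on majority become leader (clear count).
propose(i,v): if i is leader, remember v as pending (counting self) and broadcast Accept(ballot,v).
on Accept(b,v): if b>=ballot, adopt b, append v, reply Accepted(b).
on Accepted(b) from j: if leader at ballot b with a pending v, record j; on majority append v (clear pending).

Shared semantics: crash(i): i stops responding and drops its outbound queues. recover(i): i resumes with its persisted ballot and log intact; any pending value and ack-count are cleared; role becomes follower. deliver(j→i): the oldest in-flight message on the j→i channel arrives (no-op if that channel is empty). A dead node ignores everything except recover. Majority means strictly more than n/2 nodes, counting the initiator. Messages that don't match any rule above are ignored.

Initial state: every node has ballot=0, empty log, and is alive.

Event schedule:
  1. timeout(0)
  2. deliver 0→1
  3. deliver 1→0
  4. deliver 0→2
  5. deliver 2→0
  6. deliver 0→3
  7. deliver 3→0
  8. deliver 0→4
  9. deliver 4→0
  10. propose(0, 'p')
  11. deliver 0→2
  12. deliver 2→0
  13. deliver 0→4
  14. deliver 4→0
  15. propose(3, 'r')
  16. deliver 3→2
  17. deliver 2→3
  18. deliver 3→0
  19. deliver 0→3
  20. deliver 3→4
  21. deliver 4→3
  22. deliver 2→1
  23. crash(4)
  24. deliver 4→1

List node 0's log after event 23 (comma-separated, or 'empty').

step 1 timeout(0): 0={cand,b=5,log=-}
step 2 deliver 0→1: 1={foll,b=5,log=-}
step 3 deliver 1→0: —
step 4 deliver 0→2: 2={foll,b=5,log=-}
step 5 deliver 2→0: 0={lead,b=5,log=-}
step 6 deliver 0→3: 3={foll,b=5,log=-}
step 7 deliver 3→0: —
step 8 deliver 0→4: 4={foll,b=5,log=-}
step 9 deliver 4→0: —
step 10 propose(0,'p'): —
step 11 deliver 0→2: 2={foll,b=5,log=p}
step 12 deliver 2→0: —
step 13 deliver 0→4: 4={foll,b=5,log=p}
step 14 deliver 4→0: 0={lead,b=5,log=p}
step 15 propose(3,'r'): —
step 16 deliver 3→2: —
step 17 deliver 2→3: —
step 18 deliver 3→0: —
step 19 deliver 0→3: 3={foll,b=5,log=p}
step 20 deliver 3→4: —
step 21 deliver 4→3: —
step 22 deliver 2→1: —
step 23 crash(4): 4={✗foll,b=5,log=p}

p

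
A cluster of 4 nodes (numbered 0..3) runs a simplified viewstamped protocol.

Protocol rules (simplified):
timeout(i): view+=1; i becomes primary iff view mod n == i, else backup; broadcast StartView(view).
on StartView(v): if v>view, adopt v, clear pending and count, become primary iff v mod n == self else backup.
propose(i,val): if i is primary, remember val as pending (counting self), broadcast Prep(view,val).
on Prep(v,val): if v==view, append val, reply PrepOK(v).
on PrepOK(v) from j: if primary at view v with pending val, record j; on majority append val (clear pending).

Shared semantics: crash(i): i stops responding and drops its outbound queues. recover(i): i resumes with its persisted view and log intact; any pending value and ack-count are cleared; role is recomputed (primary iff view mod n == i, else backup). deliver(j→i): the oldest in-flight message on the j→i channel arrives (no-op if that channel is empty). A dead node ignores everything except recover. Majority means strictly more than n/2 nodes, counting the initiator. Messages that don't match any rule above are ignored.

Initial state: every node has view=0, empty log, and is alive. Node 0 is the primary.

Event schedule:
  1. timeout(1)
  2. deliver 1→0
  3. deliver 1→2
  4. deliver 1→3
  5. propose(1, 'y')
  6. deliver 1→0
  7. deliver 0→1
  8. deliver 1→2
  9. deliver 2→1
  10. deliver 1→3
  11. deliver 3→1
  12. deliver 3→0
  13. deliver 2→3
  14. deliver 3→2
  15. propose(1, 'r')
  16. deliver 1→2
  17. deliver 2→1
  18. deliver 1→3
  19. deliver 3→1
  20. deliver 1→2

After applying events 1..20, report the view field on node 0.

1

step 1 timeout(1): 1={prim,v=1,log=-}
step 2 deliver 1→0: 0={back,v=1,log=-}
step 3 deliver 1→2: 2={back,v=1,log=-}
step 4 deliver 1→3: 3={back,v=1,log=-}
step 5 propose(1,'y'): —
step 6 deliver 1→0: 0={back,v=1,log=y}
step 7 deliver 0→1: —
step 8 deliver 1→2: 2={back,v=1,log=y}
step 9 deliver 2→1: 1={prim,v=1,log=y}
step 10 deliver 1→3: 3={back,v=1,log=y}
step 11 deliver 3→1: —
step 12 deliver 3→0: —
step 13 deliver 2→3: —
step 14 deliver 3→2: —
step 15 propose(1,'r'): —
step 16 deliver 1→2: 2={back,v=1,log=y,r}
step 17 deliver 2→1: —
step 18 deliver 1→3: 3={back,v=1,log=y,r}
step 19 deliver 3→1: 1={prim,v=1,log=y,r}
step 20 deliver 1→2: —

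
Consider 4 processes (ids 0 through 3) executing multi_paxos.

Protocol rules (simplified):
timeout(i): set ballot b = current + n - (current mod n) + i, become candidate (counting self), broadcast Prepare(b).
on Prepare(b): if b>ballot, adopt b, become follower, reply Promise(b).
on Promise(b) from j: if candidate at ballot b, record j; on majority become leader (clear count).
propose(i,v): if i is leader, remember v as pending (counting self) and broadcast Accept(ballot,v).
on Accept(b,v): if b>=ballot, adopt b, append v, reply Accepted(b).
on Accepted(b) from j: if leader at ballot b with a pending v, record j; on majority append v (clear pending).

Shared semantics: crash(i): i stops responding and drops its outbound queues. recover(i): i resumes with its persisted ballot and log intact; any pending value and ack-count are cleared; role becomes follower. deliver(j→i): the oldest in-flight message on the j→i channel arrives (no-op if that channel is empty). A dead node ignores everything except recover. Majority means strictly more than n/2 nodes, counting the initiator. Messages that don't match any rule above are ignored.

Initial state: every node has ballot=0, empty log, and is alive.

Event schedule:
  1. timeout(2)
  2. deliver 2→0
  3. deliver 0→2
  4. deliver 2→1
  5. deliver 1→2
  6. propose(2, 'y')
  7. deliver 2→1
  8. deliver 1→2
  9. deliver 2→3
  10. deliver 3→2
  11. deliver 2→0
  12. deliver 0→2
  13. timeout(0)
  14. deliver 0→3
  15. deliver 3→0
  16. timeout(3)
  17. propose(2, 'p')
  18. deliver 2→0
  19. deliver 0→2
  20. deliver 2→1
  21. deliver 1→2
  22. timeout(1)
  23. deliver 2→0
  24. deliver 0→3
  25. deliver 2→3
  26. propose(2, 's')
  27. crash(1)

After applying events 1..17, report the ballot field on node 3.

e1 timeout(2): 2[cand,b=6,-]
e2 deliver 2→0: 0[foll,b=6,-]
e3 deliver 0→2: ·
e4 deliver 2→1: 1[foll,b=6,-]
e5 deliver 1→2: 2[lead,b=6,-]
e6 propose(2,'y'): ·
e7 deliver 2→1: 1[foll,b=6,y]
e8 deliver 1→2: ·
e9 deliver 2→3: 3[foll,b=6,-]
e10 deliver 3→2: ·
e11 deliver 2→0: 0[foll,b=6,y]
e12 deliver 0→2: 2[lead,b=6,y]
e13 timeout(0): 0[cand,b=8,y]
e14 deliver 0→3: 3[foll,b=8,-]
e15 deliver 3→0: ·
e16 timeout(3): 3[cand,b=15,-]
e17 propose(2,'p'): ·

15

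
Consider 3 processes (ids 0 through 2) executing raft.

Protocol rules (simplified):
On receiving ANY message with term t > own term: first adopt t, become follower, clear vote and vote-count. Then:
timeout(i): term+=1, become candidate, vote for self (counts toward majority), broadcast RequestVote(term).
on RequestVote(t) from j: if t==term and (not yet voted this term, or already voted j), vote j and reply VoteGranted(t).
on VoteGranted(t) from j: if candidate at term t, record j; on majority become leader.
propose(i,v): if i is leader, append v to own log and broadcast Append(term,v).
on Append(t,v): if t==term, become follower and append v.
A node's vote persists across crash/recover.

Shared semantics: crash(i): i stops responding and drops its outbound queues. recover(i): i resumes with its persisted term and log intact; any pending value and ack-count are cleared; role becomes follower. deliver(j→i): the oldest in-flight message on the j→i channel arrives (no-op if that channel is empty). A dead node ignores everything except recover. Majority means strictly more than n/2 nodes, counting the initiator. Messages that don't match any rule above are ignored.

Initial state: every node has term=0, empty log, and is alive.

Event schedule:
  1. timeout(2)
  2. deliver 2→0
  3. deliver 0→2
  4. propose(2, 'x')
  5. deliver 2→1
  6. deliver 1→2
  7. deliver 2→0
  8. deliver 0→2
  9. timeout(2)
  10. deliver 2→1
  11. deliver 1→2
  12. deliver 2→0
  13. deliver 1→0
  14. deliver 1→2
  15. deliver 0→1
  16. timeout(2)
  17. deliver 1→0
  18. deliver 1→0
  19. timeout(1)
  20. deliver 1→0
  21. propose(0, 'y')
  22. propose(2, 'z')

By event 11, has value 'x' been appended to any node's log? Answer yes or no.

[1] timeout(2) → N2(cand t1 [-])
[2] deliver 2→0 → N0(foll t1 [-])
[3] deliver 0→2 → N2(lead t1 [-])
[4] propose(2,'x') → N2(lead t1 [x])
[5] deliver 2→1 → N1(foll t1 [-])
[6] deliver 1→2 → ∅
[7] deliver 2→0 → N0(foll t1 [x])
[8] deliver 0→2 → ∅
[9] timeout(2) → N2(cand t2 [x])
[10] deliver 2→1 → N1(foll t1 [x])
[11] deliver 1→2 → ∅

yes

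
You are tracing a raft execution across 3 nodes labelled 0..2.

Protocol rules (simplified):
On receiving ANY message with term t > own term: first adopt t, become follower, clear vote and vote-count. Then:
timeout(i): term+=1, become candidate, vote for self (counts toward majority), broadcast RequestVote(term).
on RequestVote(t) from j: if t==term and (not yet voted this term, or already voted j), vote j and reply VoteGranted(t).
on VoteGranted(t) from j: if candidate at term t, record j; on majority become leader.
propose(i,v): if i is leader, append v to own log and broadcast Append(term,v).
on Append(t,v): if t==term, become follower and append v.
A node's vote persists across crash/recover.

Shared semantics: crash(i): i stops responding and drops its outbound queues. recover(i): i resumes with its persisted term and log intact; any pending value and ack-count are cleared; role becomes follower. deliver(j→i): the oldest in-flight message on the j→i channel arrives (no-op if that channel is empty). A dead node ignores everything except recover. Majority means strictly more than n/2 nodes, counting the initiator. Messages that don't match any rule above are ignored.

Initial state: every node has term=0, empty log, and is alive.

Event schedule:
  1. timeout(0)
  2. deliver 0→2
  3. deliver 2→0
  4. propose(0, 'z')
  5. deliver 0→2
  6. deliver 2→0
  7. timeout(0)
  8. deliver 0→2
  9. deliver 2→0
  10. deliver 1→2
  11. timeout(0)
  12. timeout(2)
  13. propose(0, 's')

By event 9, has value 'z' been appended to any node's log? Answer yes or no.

yes

e1 timeout(0): 0[cand,t=1,-]
e2 deliver 0→2: 2[foll,t=1,-]
e3 deliver 2→0: 0[lead,t=1,-]
e4 propose(0,'z'): 0[lead,t=1,z]
e5 deliver 0→2: 2[foll,t=1,z]
e6 deliver 2→0: ·
e7 timeout(0): 0[cand,t=2,z]
e8 deliver 0→2: 2[foll,t=2,z]
e9 deliver 2→0: 0[lead,t=2,z]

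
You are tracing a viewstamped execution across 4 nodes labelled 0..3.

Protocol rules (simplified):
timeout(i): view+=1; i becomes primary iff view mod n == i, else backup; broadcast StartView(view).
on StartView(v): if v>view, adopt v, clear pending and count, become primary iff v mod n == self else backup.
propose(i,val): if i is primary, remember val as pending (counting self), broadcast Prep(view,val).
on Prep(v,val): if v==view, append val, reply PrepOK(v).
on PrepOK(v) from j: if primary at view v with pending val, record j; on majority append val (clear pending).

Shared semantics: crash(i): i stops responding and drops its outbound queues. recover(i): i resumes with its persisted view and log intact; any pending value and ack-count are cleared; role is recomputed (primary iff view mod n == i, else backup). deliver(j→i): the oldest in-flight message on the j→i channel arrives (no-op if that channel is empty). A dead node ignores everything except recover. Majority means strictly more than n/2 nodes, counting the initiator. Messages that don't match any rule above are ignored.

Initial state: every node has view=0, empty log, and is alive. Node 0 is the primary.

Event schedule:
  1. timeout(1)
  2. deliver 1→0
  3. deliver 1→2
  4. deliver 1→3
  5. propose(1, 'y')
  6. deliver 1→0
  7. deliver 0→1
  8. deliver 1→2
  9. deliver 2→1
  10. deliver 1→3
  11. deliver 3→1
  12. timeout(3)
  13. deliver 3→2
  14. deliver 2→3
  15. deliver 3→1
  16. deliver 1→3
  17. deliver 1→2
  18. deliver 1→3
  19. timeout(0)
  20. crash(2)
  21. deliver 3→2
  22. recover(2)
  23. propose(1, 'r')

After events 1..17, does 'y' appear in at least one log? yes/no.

step 1 timeout(1): 1={prim,v=1,log=-}
step 2 deliver 1→0: 0={back,v=1,log=-}
step 3 deliver 1→2: 2={back,v=1,log=-}
step 4 deliver 1→3: 3={back,v=1,log=-}
step 5 propose(1,'y'): —
step 6 deliver 1→0: 0={back,v=1,log=y}
step 7 deliver 0→1: —
step 8 deliver 1→2: 2={back,v=1,log=y}
step 9 deliver 2→1: 1={prim,v=1,log=y}
step 10 deliver 1→3: 3={back,v=1,log=y}
step 11 deliver 3→1: —
step 12 timeout(3): 3={back,v=2,log=y}
step 13 deliver 3→2: 2={prim,v=2,log=y}
step 14 deliver 2→3: —
step 15 deliver 3→1: 1={back,v=2,log=y}
step 16 deliver 1→3: —
step 17 deliver 1→2: —

yes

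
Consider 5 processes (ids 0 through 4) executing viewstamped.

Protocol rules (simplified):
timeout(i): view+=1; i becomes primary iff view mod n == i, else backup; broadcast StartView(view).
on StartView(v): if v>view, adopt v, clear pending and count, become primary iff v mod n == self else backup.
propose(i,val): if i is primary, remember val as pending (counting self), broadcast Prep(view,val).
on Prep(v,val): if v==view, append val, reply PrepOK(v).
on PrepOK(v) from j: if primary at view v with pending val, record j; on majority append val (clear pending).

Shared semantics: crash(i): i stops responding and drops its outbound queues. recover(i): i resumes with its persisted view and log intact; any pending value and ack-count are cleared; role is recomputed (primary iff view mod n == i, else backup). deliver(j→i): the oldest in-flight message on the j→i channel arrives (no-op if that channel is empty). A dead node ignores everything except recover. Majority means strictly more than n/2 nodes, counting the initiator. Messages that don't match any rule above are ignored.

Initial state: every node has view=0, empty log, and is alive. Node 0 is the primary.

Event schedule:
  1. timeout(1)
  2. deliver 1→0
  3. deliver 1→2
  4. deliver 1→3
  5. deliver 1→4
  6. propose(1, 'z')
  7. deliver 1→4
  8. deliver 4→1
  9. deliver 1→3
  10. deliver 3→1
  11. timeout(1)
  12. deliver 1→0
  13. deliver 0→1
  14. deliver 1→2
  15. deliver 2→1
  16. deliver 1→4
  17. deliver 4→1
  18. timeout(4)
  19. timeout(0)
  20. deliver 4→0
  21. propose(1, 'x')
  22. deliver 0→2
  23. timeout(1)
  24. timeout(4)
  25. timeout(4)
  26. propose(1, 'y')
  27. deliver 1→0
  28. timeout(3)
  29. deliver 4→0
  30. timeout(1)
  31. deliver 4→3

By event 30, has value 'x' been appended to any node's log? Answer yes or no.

no

e1 timeout(1): 1[prim,v=1,-]
e2 deliver 1→0: 0[back,v=1,-]
e3 deliver 1→2: 2[back,v=1,-]
e4 deliver 1→3: 3[back,v=1,-]
e5 deliver 1→4: 4[back,v=1,-]
e6 propose(1,'z'): ·
e7 deliver 1→4: 4[back,v=1,z]
e8 deliver 4→1: ·
e9 deliver 1→3: 3[back,v=1,z]
e10 deliver 3→1: 1[prim,v=1,z]
e11 timeout(1): 1[back,v=2,z]
e12 deliver 1→0: 0[back,v=1,z]
e13 deliver 0→1: ·
e14 deliver 1→2: 2[back,v=1,z]
e15 deliver 2→1: ·
e16 deliver 1→4: 4[back,v=2,z]
e17 deliver 4→1: ·
e18 timeout(4): 4[back,v=3,z]
e19 timeout(0): 0[back,v=2,z]
e20 deliver 4→0: 0[back,v=3,z]
e21 propose(1,'x'): ·
e22 deliver 0→2: 2[prim,v=2,z]
e23 timeout(1): 1[back,v=3,z]
e24 timeout(4): 4[prim,v=4,z]
e25 timeout(4): 4[back,v=5,z]
e26 propose(1,'y'): ·
e27 deliver 1→0: ·
e28 timeout(3): 3[back,v=2,z]
e29 deliver 4→0: 0[back,v=4,z]
e30 timeout(1): 1[back,v=4,z]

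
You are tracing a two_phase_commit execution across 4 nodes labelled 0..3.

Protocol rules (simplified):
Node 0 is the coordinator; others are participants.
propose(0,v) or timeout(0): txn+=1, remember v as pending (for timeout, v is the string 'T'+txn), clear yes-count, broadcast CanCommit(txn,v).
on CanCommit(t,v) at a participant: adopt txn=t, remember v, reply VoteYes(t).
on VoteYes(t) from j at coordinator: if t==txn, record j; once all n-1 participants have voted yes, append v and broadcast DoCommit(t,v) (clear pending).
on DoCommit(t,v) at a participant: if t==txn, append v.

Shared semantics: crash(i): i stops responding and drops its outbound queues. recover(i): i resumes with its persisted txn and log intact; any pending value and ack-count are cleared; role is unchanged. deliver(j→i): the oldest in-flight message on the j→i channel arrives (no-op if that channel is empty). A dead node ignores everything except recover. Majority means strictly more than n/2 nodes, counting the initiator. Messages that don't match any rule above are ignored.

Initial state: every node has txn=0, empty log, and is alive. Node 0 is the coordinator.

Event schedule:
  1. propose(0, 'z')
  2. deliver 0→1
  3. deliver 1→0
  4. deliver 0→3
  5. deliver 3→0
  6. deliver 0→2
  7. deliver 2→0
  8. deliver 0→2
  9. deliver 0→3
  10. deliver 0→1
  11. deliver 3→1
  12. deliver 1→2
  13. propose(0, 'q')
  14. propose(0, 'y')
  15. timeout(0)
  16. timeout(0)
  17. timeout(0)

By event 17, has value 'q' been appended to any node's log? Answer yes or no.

no

1. propose(0,'z'):  <0:coor t1 ->
2. deliver 0→1:  <1:part t1 ->
3. deliver 1→0:  nop
4. deliver 0→3:  <3:part t1 ->
5. deliver 3→0:  nop
6. deliver 0→2:  <2:part t1 ->
7. deliver 2→0:  <0:coor t1 z>
8. deliver 0→2:  <2:part t1 z>
9. deliver 0→3:  <3:part t1 z>
10. deliver 0→1:  <1:part t1 z>
11. deliver 3→1:  nop
12. deliver 1→2:  nop
13. propose(0,'q'):  <0:coor t2 z>
14. propose(0,'y'):  <0:coor t3 z>
15. timeout(0):  <0:coor t4 z>
16. timeout(0):  <0:coor t5 z>
17. timeout(0):  <0:coor t6 z>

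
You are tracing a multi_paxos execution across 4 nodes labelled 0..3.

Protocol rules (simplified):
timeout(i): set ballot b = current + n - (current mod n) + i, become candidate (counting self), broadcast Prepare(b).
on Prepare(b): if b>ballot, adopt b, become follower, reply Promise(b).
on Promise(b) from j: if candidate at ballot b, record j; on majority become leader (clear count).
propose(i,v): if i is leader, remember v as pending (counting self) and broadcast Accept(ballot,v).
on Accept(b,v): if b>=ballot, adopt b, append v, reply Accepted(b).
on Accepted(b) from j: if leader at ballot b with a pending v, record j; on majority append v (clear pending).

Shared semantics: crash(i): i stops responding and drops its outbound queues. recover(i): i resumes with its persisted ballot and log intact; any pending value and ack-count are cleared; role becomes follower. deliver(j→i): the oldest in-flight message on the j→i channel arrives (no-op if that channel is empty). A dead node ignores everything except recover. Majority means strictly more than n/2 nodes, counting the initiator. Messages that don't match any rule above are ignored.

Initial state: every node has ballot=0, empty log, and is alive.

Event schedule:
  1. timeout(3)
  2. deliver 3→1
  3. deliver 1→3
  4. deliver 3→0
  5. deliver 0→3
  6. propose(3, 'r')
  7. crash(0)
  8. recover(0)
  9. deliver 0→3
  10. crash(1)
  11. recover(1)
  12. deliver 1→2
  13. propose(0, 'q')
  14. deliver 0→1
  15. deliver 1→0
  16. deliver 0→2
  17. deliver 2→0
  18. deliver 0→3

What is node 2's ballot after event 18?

0

after 1 — timeout(3): n3:cand/b7/[-]
after 2 — deliver 3→1: n1:foll/b7/[-]
after 3 — deliver 1→3: ·
after 4 — deliver 3→0: n0:foll/b7/[-]
after 5 — deliver 0→3: n3:lead/b7/[-]
after 6 — propose(3,'r'): ·
after 7 — crash(0): n0:✗foll/b7/[-]
after 8 — recover(0): n0:foll/b7/[-]
after 9 — deliver 0→3: ·
after 10 — crash(1): n1:✗foll/b7/[-]
after 11 — recover(1): n1:foll/b7/[-]
after 12 — deliver 1→2: ·
after 13 — propose(0,'q'): ·
after 14 — deliver 0→1: ·
after 15 — deliver 1→0: ·
after 16 — deliver 0→2: ·
after 17 — deliver 2→0: ·
after 18 — deliver 0→3: ·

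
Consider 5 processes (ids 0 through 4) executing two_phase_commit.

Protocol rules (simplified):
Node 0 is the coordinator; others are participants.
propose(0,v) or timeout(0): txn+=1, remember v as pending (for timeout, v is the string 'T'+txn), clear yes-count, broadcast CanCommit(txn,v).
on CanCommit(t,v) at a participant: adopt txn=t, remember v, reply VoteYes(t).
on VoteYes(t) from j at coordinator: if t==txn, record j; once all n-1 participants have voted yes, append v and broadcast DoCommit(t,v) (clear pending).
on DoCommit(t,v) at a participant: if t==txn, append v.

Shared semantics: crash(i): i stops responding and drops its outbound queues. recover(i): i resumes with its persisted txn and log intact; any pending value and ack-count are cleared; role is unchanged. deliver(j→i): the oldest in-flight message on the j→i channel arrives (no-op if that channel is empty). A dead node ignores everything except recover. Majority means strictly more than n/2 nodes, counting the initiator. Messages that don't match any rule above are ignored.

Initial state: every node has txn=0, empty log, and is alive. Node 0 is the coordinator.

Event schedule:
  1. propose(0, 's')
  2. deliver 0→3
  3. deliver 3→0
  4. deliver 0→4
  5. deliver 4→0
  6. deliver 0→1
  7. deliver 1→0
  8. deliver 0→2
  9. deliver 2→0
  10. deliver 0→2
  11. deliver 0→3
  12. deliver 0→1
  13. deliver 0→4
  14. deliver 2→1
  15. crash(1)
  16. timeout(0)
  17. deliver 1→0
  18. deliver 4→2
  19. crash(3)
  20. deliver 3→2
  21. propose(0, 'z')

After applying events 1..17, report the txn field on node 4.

1

after 1 — propose(0,'s'): n0:coor/t1/[-]
after 2 — deliver 0→3: n3:part/t1/[-]
after 3 — deliver 3→0: ·
after 4 — deliver 0→4: n4:part/t1/[-]
after 5 — deliver 4→0: ·
after 6 — deliver 0→1: n1:part/t1/[-]
after 7 — deliver 1→0: ·
after 8 — deliver 0→2: n2:part/t1/[-]
after 9 — deliver 2→0: n0:coor/t1/[s]
after 10 — deliver 0→2: n2:part/t1/[s]
after 11 — deliver 0→3: n3:part/t1/[s]
after 12 — deliver 0→1: n1:part/t1/[s]
after 13 — deliver 0→4: n4:part/t1/[s]
after 14 — deliver 2→1: ·
after 15 — crash(1): n1:✗part/t1/[s]
after 16 — timeout(0): n0:coor/t2/[s]
after 17 — deliver 1→0: ·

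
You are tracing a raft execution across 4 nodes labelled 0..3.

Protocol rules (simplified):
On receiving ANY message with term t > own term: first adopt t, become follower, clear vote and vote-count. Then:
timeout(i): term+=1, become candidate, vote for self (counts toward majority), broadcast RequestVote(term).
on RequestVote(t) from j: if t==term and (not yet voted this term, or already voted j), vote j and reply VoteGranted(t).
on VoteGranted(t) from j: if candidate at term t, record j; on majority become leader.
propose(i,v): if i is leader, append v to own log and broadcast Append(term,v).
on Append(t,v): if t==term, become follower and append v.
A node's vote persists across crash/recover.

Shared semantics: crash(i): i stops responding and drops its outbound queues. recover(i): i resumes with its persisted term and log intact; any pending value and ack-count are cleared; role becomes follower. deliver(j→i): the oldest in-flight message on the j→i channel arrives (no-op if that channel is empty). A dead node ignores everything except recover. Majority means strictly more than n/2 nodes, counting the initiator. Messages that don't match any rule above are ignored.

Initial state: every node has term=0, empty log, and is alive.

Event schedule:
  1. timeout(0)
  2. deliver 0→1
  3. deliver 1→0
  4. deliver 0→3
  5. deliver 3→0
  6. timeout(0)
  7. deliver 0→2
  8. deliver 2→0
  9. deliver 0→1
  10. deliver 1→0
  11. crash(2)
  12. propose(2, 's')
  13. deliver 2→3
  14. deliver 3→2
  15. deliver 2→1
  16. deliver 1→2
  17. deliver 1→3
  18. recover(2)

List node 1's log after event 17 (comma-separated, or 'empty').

[1] timeout(0) → N0(cand t1 [-])
[2] deliver 0→1 → N1(foll t1 [-])
[3] deliver 1→0 → ∅
[4] deliver 0→3 → N3(foll t1 [-])
[5] deliver 3→0 → N0(lead t1 [-])
[6] timeout(0) → N0(cand t2 [-])
[7] deliver 0→2 → N2(foll t1 [-])
[8] deliver 2→0 → ∅
[9] deliver 0→1 → N1(foll t2 [-])
[10] deliver 1→0 → ∅
[11] crash(2) → N2(✗foll t1 [-])
[12] propose(2,'s') → ∅
[13] deliver 2→3 → ∅
[14] deliver 3→2 → ∅
[15] deliver 2→1 → ∅
[16] deliver 1→2 → ∅
[17] deliver 1→3 → ∅

empty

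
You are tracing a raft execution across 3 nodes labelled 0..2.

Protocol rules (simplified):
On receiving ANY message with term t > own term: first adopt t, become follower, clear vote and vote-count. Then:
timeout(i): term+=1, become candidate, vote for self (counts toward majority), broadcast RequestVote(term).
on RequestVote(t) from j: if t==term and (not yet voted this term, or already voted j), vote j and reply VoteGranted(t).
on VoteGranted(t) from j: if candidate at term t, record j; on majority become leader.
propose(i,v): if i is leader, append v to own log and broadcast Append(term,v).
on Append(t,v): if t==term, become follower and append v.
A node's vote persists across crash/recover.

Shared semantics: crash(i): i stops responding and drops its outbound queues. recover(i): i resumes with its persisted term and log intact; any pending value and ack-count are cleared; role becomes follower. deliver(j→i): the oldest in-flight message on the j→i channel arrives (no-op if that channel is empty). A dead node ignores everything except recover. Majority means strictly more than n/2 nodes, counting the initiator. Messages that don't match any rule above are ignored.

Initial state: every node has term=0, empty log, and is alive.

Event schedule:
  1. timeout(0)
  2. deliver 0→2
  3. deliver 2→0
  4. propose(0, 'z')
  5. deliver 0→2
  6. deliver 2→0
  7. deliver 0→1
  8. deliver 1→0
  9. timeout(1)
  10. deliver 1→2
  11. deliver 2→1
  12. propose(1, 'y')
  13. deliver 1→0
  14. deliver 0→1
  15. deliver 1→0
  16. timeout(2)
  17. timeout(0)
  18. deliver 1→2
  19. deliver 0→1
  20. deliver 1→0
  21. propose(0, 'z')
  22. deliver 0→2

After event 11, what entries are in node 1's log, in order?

e1 timeout(0): 0[cand,t=1,-]
e2 deliver 0→2: 2[foll,t=1,-]
e3 deliver 2→0: 0[lead,t=1,-]
e4 propose(0,'z'): 0[lead,t=1,z]
e5 deliver 0→2: 2[foll,t=1,z]
e6 deliver 2→0: ·
e7 deliver 0→1: 1[foll,t=1,-]
e8 deliver 1→0: ·
e9 timeout(1): 1[cand,t=2,-]
e10 deliver 1→2: 2[foll,t=2,z]
e11 deliver 2→1: 1[lead,t=2,-]

empty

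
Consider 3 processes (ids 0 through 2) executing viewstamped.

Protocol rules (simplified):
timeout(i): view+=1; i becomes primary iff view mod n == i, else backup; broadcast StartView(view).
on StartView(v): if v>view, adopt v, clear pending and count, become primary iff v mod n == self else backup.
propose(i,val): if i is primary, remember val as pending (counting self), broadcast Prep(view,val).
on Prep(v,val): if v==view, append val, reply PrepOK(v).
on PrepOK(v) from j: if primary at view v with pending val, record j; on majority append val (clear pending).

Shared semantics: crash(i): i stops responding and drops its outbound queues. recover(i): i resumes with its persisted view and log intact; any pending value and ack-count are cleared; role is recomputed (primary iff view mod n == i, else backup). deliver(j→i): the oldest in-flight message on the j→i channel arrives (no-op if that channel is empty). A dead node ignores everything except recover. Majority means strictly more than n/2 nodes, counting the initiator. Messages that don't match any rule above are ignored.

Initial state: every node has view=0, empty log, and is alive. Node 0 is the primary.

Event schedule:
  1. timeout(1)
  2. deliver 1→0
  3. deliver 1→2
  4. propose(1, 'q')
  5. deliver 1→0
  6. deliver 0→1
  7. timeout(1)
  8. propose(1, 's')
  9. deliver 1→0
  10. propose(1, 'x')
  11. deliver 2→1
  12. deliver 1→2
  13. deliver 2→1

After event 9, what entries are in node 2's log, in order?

empty

step 1 timeout(1): 1={prim,v=1,log=-}
step 2 deliver 1→0: 0={back,v=1,log=-}
step 3 deliver 1→2: 2={back,v=1,log=-}
step 4 propose(1,'q'): —
step 5 deliver 1→0: 0={back,v=1,log=q}
step 6 deliver 0→1: 1={prim,v=1,log=q}
step 7 timeout(1): 1={back,v=2,log=q}
step 8 propose(1,'s'): —
step 9 deliver 1→0: 0={back,v=2,log=q}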